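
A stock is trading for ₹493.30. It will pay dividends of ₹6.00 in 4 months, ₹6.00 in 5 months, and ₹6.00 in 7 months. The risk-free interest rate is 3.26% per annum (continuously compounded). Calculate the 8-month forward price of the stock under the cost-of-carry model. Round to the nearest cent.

PV(dividends) I = 6.00·e^(−0.0326·4/12) + 6.00·e^(−0.0326·5/12) + 6.00·e^(−0.0326·7/12)
I = 5.9352 + 5.9191 + 5.8870 = 17.7413
F = (S − I)·e^(rT) = (493.30 − 17.7413) · e^(0.0326·8/12)
= 475.5587 · e^0.021733 = 475.5587 × 1.021971 = ₹486.01

₹486.01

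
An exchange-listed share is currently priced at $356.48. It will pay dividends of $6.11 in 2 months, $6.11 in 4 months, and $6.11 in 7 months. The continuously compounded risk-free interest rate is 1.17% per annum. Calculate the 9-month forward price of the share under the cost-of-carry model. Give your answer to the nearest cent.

PV(dividends) I = 6.11·e^(−0.0117·2/12) + 6.11·e^(−0.0117·4/12) + 6.11·e^(−0.0117·7/12)
I = 6.0981 + 6.0862 + 6.0684 = 18.2527
F = (S − I)·e^(rT) = (356.48 − 18.2527) · e^(0.0117·9/12)
= 338.2273 · e^0.008775 = 338.2273 × 1.008814 = $341.21

$341.21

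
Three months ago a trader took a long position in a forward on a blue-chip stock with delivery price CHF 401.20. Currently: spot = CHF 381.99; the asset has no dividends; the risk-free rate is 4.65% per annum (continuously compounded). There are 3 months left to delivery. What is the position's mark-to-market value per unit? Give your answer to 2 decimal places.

Current fair forward for the remaining 3 months: F = S·e^(r·T), r = 0.0465
F = 381.99 · e^(0.0465 × 3/12) = 381.99 × 1.011693 = 386.4566
Value of long forward = (F − K)·e^(−rT) = (386.4566 − 401.20) · e^(−0.0465·3/12)
= -14.7434 × 0.988442 = -14.57

-CHF 14.57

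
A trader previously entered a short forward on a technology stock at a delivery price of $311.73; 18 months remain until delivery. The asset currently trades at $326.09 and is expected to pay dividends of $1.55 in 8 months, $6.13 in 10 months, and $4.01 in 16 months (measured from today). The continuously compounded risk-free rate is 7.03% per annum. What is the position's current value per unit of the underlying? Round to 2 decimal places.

PV(remaining dividends) I = 1.55·e^(−0.0703·8/12) + 6.13·e^(−0.0703·10/12) + 4.01·e^(−0.0703·16/12) = 10.9114
Current forward F = (S − I)·e^(rT) = (326.09 − 10.9114)·e^(0.0703·18/12) = 315.1786 × 1.111211 = 350.2299
Value (long) = (F − K)·e^(−rT) = (350.2299 − 311.73) × 0.899919 = 34.6468
Short position value = −(long value) = -$34.65

-$34.65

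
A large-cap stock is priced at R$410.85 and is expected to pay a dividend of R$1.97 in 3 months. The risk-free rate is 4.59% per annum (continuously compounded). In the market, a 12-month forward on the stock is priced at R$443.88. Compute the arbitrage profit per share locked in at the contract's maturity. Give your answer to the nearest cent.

R$15.77 per share

PV(dividends) I = 1.97·e^(−0.0459·3/12) = 1.9475
Fair forward F* = (S − I)·e^(rT) = (410.85 − 1.9475)·e^0.045900 = 408.9025 × 1.046970 = 428.1087
Market R$443.88 > fair 428.1087: forward overpriced → cash-and-carry (borrow at r, buy the stock and collect the dividends, short the forward).
Profit at T = |F_mkt − F*| = |443.88 − 428.1087| = R$15.77 per share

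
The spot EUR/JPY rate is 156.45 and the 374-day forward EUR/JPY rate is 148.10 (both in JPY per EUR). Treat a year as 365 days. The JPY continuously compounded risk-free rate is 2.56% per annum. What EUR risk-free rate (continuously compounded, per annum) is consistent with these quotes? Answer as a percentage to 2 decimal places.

7.91%

F = S·e^((r_JPY − r_EUR)T) ⇒ r_EUR = r_JPY − ln(F/S)/T
ln(148.10/156.45) = -0.054849; /(374/365) = -0.053529
r_EUR = 0.0256 + 0.053529 = 0.079129
r_EUR = 7.91%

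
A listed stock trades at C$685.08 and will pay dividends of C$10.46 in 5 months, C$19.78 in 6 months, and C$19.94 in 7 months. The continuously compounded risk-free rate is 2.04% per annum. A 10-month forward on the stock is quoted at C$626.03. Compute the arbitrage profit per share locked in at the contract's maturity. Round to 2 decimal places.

PV(dividends) I = 10.46·e^(−0.0204·5/12) + 19.78·e^(−0.0204·6/12) + 19.94·e^(−0.0204·7/12) = 49.6549
Fair forward F* = (S − I)·e^(rT) = (685.08 − 49.6549)·e^0.017000 = 635.4251 × 1.017145 = 646.3195
Market C$626.03 < fair 646.3195: forward underpriced → reverse cash-and-carry (short the stock, invest proceeds at r, pay the dividends, go long the forward).
Profit at T = |F_mkt − F*| = |626.03 − 646.3195| = C$20.29 per share

C$20.29 per share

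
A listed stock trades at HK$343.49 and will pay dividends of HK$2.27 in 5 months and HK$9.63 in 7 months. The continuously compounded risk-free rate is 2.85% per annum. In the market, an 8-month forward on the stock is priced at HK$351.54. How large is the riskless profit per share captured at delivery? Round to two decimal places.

PV(dividends) I = 2.27·e^(−0.0285·5/12) + 9.63·e^(−0.0285·7/12) = 11.7144
Fair forward F* = (S − I)·e^(rT) = (343.49 − 11.7144)·e^0.019000 = 331.7756 × 1.019182 = 338.1397
Market HK$351.54 > fair 338.1397: forward overpriced → cash-and-carry (borrow at r, buy the stock and collect the dividends, short the forward).
Profit at T = |F_mkt − F*| = |351.54 − 338.1397| = HK$13.40 per share

HK$13.40 per share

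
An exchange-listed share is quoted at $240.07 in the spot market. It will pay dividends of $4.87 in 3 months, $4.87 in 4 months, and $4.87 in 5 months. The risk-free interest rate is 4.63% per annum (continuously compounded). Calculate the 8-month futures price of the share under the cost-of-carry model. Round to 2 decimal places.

PV(dividends) I = 4.87·e^(−0.0463·3/12) + 4.87·e^(−0.0463·4/12) + 4.87·e^(−0.0463·5/12)
I = 4.8140 + 4.7954 + 4.7770 = 14.3864
F = (S − I)·e^(rT) = (240.07 − 14.3864) · e^(0.0463·8/12)
= 225.6836 · e^0.030867 = 225.6836 × 1.031348 = $232.76

$232.76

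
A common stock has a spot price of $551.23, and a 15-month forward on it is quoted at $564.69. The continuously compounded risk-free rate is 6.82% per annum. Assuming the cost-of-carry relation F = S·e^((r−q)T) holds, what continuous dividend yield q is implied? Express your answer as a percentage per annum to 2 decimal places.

4.89%

From F = S·e^((r−q)T): (r − q) = ln(F/S)/T
ln(564.69/551.23) = ln(1.024418) = 0.024125
(r − q) = 0.024125 / (15/12) = 0.019300
q = r − ln(F/S)/T = 0.0682 − 0.019300 = 0.048900
q = 4.89%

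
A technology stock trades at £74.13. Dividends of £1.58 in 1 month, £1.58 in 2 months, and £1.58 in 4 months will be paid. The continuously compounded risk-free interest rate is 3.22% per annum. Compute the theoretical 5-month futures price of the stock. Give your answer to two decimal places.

£70.36

PV(dividends) I = 1.58·e^(−0.0322·1/12) + 1.58·e^(−0.0322·2/12) + 1.58·e^(−0.0322·4/12)
I = 1.5758 + 1.5715 + 1.5631 = 4.7104
F = (S − I)·e^(rT) = (74.13 − 4.7104) · e^(0.0322·5/12)
= 69.4196 · e^0.013417 = 69.4196 × 1.013507 = £70.36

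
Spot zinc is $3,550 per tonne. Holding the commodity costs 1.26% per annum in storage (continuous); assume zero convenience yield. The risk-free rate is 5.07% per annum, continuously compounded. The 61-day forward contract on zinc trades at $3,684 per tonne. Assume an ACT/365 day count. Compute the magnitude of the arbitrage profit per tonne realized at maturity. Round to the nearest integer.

$96 per tonne

Fair forward: F* = S·e^(carry·T), with carry = (r + u) = 0.0507 + 0.0126 = 0.0633
F* = 3550 · e^(0.0633 × 61/365) = 3550 · e^0.010579 = 3550 × 1.010635 = $3587.7542
Market $3684 > fair $3587.7542: forward overpriced → cash-and-carry (buy spot, short the forward).
At maturity, profit = |F_mkt − F*| = |3684 − 3587.7542| = $96 per tonne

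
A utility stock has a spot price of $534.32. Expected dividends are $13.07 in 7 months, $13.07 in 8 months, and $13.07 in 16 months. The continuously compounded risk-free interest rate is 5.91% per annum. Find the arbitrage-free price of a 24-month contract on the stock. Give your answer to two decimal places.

PV(dividends) I = 13.07·e^(−0.0591·7/12) + 13.07·e^(−0.0591·8/12) + 13.07·e^(−0.0591·16/12)
I = 12.6271 + 12.5651 + 12.0796 = 37.2718
F = (S − I)·e^(rT) = (534.32 − 37.2718) · e^(0.0591·24/12)
= 497.0482 · e^0.118200 = 497.0482 × 1.125469 = $559.41

$559.41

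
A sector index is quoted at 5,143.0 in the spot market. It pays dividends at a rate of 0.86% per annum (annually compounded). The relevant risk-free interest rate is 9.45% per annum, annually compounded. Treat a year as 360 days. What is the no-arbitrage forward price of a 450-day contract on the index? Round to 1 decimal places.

F = S · (1+r)^T / (1+q)^T
= 5143.0 × 1.119489 / 1.010762 = 5143.0 × 1.107569
F = 5,696.2

5,696.2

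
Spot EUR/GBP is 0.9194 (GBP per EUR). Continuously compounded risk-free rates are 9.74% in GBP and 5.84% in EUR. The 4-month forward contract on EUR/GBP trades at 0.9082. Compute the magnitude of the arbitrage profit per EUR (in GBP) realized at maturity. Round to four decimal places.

0.0232 per EUR (in GBP)

Fair forward: F* = S·e^(carry·T), with carry = (r_GBP − r_EUR) = 0.0974 − 0.0584 = 0.0390
F* = 0.9194 · e^(0.0390 × 4/12) = 0.9194 · e^0.013000 = 0.9194 × 1.013085 = 0.9314
Market 0.9082 < fair 0.9314: forward underpriced → reverse cash-and-carry (short spot, go long the forward).
At maturity, profit = |F_mkt − F*| = |0.9082 − 0.9314| = 0.0232 per EUR (in GBP)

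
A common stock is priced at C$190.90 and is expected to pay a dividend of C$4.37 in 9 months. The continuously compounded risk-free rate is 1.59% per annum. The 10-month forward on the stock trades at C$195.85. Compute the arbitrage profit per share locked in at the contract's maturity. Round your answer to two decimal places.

PV(dividends) I = 4.37·e^(−0.0159·9/12) = 4.3182
Fair forward F* = (S − I)·e^(rT) = (190.90 − 4.3182)·e^0.013250 = 186.5818 × 1.013338 = 189.0704
Market C$195.85 > fair 189.0704: forward overpriced → cash-and-carry (borrow at r, buy the stock and collect the dividends, short the forward).
Profit at T = |F_mkt − F*| = |195.85 − 189.0704| = C$6.78 per share

C$6.78 per share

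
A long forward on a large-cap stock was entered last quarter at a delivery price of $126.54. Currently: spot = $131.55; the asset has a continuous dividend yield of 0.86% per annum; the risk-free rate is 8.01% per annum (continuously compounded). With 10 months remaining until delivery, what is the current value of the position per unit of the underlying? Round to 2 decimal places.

Current fair forward for the remaining 10 months: F = S·e^((r − q)·T), (r − q) = 0.0801 − 0.0086 = 0.0715
F = 131.55 · e^(0.0715 × 10/12) = 131.55 × 1.061394 = 139.6264
Value of long forward = (F − K)·e^(−rT) = (139.6264 − 126.54) · e^(−0.0801·10/12)
= 13.0864 × 0.935429 = 12.24

$12.24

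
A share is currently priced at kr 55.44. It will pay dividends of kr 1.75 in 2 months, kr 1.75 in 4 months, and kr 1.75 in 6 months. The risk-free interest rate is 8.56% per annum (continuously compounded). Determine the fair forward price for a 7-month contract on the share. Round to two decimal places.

kr 52.91

PV(dividends) I = 1.75·e^(−0.0856·2/12) + 1.75·e^(−0.0856·4/12) + 1.75·e^(−0.0856·6/12)
I = 1.7252 + 1.7008 + 1.6767 = 5.1027
F = (S − I)·e^(rT) = (55.44 − 5.1027) · e^(0.0856·7/12)
= 50.3373 · e^0.049933 = 50.3373 × 1.051201 = kr 52.91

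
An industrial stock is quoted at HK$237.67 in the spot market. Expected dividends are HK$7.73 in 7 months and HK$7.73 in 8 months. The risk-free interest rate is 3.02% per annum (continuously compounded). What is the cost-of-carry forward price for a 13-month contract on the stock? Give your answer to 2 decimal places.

HK$229.90

PV(dividends) I = 7.73·e^(−0.0302·7/12) + 7.73·e^(−0.0302·8/12)
I = 7.5950 + 7.5759 = 15.1709
F = (S − I)·e^(rT) = (237.67 − 15.1709) · e^(0.0302·13/12)
= 222.4991 · e^0.032717 = 222.4991 × 1.033258 = HK$229.90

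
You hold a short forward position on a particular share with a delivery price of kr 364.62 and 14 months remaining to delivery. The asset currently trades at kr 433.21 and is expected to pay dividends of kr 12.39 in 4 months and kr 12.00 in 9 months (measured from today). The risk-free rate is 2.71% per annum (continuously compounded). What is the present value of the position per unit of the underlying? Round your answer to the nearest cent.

-kr 55.90

PV(remaining dividends) I = 12.39·e^(−0.0271·4/12) + 12.00·e^(−0.0271·9/12) = 24.0371
Current forward F = (S − I)·e^(rT) = (433.21 − 24.0371)·e^(0.0271·14/12) = 409.1729 × 1.032122 = 422.3164
Value (long) = (F − K)·e^(−rT) = (422.3164 − 364.62) × 0.968878 = 55.9008
Short position value = −(long value) = -kr 55.90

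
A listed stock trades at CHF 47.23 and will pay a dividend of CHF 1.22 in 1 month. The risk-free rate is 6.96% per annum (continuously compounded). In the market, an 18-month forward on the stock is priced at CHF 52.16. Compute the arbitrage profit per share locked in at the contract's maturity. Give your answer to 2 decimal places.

CHF 1.08 per share

PV(dividends) I = 1.22·e^(−0.0696·1/12) = 1.2129
Fair forward F* = (S − I)·e^(rT) = (47.23 − 1.2129)·e^0.104400 = 46.0171 × 1.110044 = 51.0810
Market CHF 52.16 > fair 51.0810: forward overpriced → cash-and-carry (borrow at r, buy the stock and collect the dividends, short the forward).
Profit at T = |F_mkt − F*| = |52.16 − 51.0810| = CHF 1.08 per share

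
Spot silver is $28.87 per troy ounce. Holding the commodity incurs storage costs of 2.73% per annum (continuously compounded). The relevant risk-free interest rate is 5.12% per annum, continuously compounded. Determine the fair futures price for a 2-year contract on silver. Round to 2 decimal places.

$33.78 per troy ounce

Net carry = r + u − y = 0.0512 + 0.0273 − 0.0000 = 0.0785
F = S·e^((r+u−y)T) = 28.87 · e^(0.0785 × 2) = 28.87 · e^0.157000
= 28.87 × 1.169996 = $33.78 per troy ounce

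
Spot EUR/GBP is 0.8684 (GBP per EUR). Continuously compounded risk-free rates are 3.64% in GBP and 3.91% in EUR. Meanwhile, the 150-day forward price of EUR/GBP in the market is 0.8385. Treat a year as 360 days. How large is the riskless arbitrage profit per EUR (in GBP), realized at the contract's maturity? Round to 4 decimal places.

Fair forward: F* = S·e^(carry·T), with carry = (r_GBP − r_EUR) = 0.0364 − 0.0391 = -0.0027
F* = 0.8684 · e^(-0.0027 × 150/360) = 0.8684 · e^-0.001125 = 0.8684 × 0.998876 = 0.8674
Market 0.8385 < fair 0.8674: forward underpriced → reverse cash-and-carry (short spot, go long the forward).
At maturity, profit = |F_mkt − F*| = |0.8385 − 0.8674| = 0.0289 per EUR (in GBP)

0.0289 per EUR (in GBP)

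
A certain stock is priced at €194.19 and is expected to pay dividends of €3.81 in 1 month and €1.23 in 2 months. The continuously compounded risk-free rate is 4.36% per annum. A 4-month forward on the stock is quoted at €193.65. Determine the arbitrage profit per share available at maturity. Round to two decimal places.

PV(dividends) I = 3.81·e^(−0.0436·1/12) + 1.23·e^(−0.0436·2/12) = 5.0173
Fair forward F* = (S − I)·e^(rT) = (194.19 − 5.0173)·e^0.014533 = 189.1727 × 1.014639 = 191.9420
Market €193.65 > fair 191.9420: forward overpriced → cash-and-carry (borrow at r, buy the stock and collect the dividends, short the forward).
Profit at T = |F_mkt − F*| = |193.65 − 191.9420| = €1.71 per share

€1.71 per share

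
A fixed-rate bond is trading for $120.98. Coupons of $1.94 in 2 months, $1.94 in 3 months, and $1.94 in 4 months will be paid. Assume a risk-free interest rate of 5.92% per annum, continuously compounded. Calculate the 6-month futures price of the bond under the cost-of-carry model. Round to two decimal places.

$118.71

PV(coupons) I = 1.94·e^(−0.0592·2/12) + 1.94·e^(−0.0592·3/12) + 1.94·e^(−0.0592·4/12)
I = 1.9210 + 1.9115 + 1.9021 = 5.7346
F = (S − I)·e^(rT) = (120.98 − 5.7346) · e^(0.0592·6/12)
= 115.2454 · e^0.029600 = 115.2454 × 1.030042 = $118.71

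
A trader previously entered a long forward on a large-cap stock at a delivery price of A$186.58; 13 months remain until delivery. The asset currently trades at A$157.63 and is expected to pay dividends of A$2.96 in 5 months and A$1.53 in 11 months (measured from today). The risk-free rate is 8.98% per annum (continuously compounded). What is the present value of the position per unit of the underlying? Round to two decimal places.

PV(remaining dividends) I = 2.96·e^(−0.0898·5/12) + 1.53·e^(−0.0898·11/12) = 4.2604
Current forward F = (S − I)·e^(rT) = (157.63 − 4.2604)·e^(0.0898·13/12) = 153.3696 × 1.102173 = 169.0398
Value (long) = (F − K)·e^(−rT) = (169.0398 − 186.58) × 0.907299 = -15.9142
Value = -A$15.91

-A$15.91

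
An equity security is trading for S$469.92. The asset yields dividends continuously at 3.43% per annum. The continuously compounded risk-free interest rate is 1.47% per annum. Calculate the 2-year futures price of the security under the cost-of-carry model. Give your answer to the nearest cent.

S$451.86

F = S·e^((r − q)T) = 469.92 · e^((0.0147 − 0.0343) × 2)
= 469.92 · e^-0.039200 = 469.92 × 0.961558
F = S$451.86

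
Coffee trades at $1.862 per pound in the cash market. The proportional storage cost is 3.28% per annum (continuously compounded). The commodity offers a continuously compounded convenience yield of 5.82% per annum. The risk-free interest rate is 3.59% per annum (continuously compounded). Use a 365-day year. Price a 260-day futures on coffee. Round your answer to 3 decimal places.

$1.876 per pound

Net carry = r + u − y = 0.0359 + 0.0328 − 0.0582 = 0.0105
F = S·e^((r+u−y)T) = 1.862 · e^(0.0105 × 260/365) = 1.862 · e^0.007479
= 1.862 × 1.007507 = $1.876 per pound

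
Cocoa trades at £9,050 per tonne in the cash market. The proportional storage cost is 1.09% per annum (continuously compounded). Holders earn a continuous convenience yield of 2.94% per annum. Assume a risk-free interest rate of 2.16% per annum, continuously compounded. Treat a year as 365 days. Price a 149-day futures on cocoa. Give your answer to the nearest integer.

Net carry = r + u − y = 0.0216 + 0.0109 − 0.0294 = 0.0031
F = S·e^((r+u−y)T) = 9050 · e^(0.0031 × 149/365) = 9050 · e^0.001265
= 9050 × 1.001266 = £9,061 per tonne

£9,061 per tonne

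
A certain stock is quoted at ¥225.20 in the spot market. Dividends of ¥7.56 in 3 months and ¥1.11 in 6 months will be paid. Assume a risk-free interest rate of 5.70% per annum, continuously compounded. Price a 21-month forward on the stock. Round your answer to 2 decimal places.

¥239.40

PV(dividends) I = 7.56·e^(−0.0570·3/12) + 1.11·e^(−0.0570·6/12)
I = 7.4530 + 1.0788 = 8.5318
F = (S − I)·e^(rT) = (225.20 − 8.5318) · e^(0.0570·21/12)
= 216.6682 · e^0.099750 = 216.6682 × 1.104895 = ¥239.40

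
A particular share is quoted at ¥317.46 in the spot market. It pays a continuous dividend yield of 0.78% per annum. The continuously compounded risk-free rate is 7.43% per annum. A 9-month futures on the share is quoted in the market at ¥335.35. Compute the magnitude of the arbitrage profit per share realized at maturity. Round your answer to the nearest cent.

Fair futures: F* = S·e^(carry·T), with carry = (r − q) = 0.0743 − 0.0078 = 0.0665
F* = 317.46 · e^(0.0665 × 9/12) = 317.46 · e^0.049875 = 317.46 × 1.051140 = ¥333.6949
Market ¥335.35 > fair ¥333.6949: forward overpriced → cash-and-carry (buy spot, short the forward).
At maturity, profit = |F_mkt − F*| = |335.35 − 333.6949| = ¥1.66 per share

¥1.66 per share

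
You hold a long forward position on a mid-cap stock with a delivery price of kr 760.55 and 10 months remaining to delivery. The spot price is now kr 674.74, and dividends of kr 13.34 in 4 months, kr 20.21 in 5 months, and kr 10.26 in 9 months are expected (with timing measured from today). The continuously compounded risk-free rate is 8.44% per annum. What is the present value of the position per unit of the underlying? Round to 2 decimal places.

PV(remaining dividends) I = 13.34·e^(−0.0844·4/12) + 20.21·e^(−0.0844·5/12) + 10.26·e^(−0.0844·9/12) = 42.1122
Current forward F = (S − I)·e^(rT) = (674.74 − 42.1122)·e^(0.0844·10/12) = 632.6278 × 1.072866 = 678.7249
Value (long) = (F − K)·e^(−rT) = (678.7249 − 760.55) × 0.932083 = -76.2678
Value = -kr 76.27

-kr 76.27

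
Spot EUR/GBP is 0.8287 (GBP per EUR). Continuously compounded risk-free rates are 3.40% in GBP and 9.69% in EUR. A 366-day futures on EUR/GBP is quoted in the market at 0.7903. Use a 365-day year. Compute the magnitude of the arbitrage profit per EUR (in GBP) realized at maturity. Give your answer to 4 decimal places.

0.0123 per EUR (in GBP)

Fair futures: F* = S·e^(carry·T), with carry = (r_GBP − r_EUR) = 0.0340 − 0.0969 = -0.0629
F* = 0.8287 · e^(-0.0629 × 366/365) = 0.8287 · e^-0.063072 = 0.8287 × 0.938876 = 0.7780
Market 0.7903 > fair 0.7780: forward overpriced → cash-and-carry (buy spot, short the forward).
At maturity, profit = |F_mkt − F*| = |0.7903 − 0.7780| = 0.0123 per EUR (in GBP)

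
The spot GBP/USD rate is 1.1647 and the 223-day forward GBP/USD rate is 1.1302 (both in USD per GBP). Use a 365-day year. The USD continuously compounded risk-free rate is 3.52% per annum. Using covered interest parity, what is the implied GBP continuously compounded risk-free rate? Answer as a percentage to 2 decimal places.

8.44%

F = S·e^((r_USD − r_GBP)T) ⇒ r_GBP = r_USD − ln(F/S)/T
ln(1.1302/1.1647) = -0.030069; /(223/365) = -0.049216
r_GBP = 0.0352 + 0.049216 = 0.084416
r_GBP = 8.44%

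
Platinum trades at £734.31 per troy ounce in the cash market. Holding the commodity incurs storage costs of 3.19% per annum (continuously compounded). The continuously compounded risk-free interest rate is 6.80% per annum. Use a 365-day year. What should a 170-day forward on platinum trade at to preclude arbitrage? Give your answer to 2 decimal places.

Net carry = r + u − y = 0.0680 + 0.0319 − 0.0000 = 0.0999
F = S·e^((r+u−y)T) = 734.31 · e^(0.0999 × 170/365) = 734.31 · e^0.046529
= 734.31 × 1.047628 = £769.28 per troy ounce

£769.28 per troy ounce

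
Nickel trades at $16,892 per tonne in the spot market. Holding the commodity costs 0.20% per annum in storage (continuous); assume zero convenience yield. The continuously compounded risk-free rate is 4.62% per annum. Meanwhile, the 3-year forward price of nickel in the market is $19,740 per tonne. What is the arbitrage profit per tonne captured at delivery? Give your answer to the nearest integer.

Fair forward: F* = S·e^(carry·T), with carry = (r + u) = 0.0462 + 0.0020 = 0.0482
F* = 16892 · e^(0.0482 × 3) = 16892 · e^0.144600 = 16892 × 1.155577 = $19520.0067
Market $19740 > fair $19520.0067: forward overpriced → cash-and-carry (buy spot, short the forward).
At maturity, profit = |F_mkt − F*| = |19740 − 19520.0067| = $220 per tonne

$220 per tonne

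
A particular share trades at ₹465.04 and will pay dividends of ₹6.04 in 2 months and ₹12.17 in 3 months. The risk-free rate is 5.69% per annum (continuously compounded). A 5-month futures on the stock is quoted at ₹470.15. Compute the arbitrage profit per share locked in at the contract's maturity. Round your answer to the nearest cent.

PV(dividends) I = 6.04·e^(−0.0569·2/12) + 12.17·e^(−0.0569·3/12) = 17.9811
Fair futures F* = (S − I)·e^(rT) = (465.04 − 17.9811)·e^0.023708 = 447.0589 × 1.023991 = 457.7843
Market ₹470.15 > fair 457.7843: forward overpriced → cash-and-carry (borrow at r, buy the stock and collect the dividends, short the forward).
Profit at T = |F_mkt − F*| = |470.15 − 457.7843| = ₹12.37 per share

₹12.37 per share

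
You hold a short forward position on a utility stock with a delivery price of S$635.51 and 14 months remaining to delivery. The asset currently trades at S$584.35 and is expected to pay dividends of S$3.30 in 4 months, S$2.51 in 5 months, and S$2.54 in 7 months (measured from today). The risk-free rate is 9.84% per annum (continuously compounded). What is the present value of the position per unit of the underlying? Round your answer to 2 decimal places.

-S$9.76

PV(remaining dividends) I = 3.30·e^(−0.0984·4/12) + 2.51·e^(−0.0984·5/12) + 2.54·e^(−0.0984·7/12) = 8.0010
Current forward F = (S − I)·e^(rT) = (584.35 − 8.0010)·e^(0.0984·14/12) = 576.3490 × 1.121649 = 646.4613
Value (long) = (F − K)·e^(−rT) = (646.4613 − 635.51) × 0.891544 = 9.7636
Short position value = −(long value) = -S$9.76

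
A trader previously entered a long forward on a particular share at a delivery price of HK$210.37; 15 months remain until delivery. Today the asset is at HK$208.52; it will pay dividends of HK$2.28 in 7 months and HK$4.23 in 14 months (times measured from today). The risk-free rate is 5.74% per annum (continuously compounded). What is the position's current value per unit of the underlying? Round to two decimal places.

HK$6.55

PV(remaining dividends) I = 2.28·e^(−0.0574·7/12) + 4.23·e^(−0.0574·14/12) = 6.1609
Current forward F = (S − I)·e^(rT) = (208.52 − 6.1609)·e^(0.0574·15/12) = 202.3591 × 1.074387 = 217.4120
Value (long) = (F − K)·e^(−rT) = (217.4120 − 210.37) × 0.930764 = 6.5544
Value = HK$6.55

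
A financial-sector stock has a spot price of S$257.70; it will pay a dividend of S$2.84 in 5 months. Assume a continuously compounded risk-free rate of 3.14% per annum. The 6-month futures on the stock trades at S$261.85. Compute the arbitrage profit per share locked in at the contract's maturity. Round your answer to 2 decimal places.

PV(dividends) I = 2.84·e^(−0.0314·5/12) = 2.8031
Fair futures F* = (S − I)·e^(rT) = (257.70 − 2.8031)·e^0.015700 = 254.8969 × 1.015824 = 258.9304
Market S$261.85 > fair 258.9304: forward overpriced → cash-and-carry (borrow at r, buy the stock and collect the dividends, short the forward).
Profit at T = |F_mkt − F*| = |261.85 − 258.9304| = S$2.92 per share

S$2.92 per share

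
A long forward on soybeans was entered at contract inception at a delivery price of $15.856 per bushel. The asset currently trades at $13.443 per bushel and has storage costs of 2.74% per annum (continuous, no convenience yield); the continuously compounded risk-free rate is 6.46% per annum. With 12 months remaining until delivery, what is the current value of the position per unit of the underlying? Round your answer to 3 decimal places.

-$1.048 per bushel

Current fair forward for the remaining 12 months: F = S·e^((r + u)·T), (r + u) = 0.0646 + 0.0274 = 0.0920
F = 13.443 · e^(0.0920 × 12/12) = 13.443 × 1.096365 = 14.7384
Value of long forward = (F − K)·e^(−rT) = (14.7384 − 15.856) · e^(−0.0646·12/12)
= -1.1176 × 0.937442 = -1.048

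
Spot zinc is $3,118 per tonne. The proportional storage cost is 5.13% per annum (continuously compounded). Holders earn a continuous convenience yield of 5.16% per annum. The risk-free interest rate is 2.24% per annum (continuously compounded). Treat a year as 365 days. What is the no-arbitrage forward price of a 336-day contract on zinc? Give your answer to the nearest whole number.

$3,182 per tonne

Net carry = r + u − y = 0.0224 + 0.0513 − 0.0516 = 0.0221
F = S·e^((r+u−y)T) = 3118 · e^(0.0221 × 336/365) = 3118 · e^0.020344
= 3118 × 1.020552 = $3,182 per tonne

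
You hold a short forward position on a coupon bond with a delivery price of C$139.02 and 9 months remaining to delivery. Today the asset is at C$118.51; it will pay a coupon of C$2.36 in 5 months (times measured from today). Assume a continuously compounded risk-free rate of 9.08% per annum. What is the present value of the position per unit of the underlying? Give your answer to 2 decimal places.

C$13.63

PV(remaining coupons) I = 2.36·e^(−0.0908·5/12) = 2.2724
Current forward F = (S − I)·e^(rT) = (118.51 − 2.2724)·e^(0.0908·9/12) = 116.2376 × 1.070472 = 124.4291
Value (long) = (F − K)·e^(−rT) = (124.4291 − 139.02) × 0.934167 = -13.6303
Short position value = −(long value) = C$13.63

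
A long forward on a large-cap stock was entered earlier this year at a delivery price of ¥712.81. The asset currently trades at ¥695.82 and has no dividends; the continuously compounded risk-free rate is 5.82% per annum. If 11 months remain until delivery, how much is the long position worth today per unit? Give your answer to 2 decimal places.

¥20.04

Current fair forward for the remaining 11 months: F = S·e^(r·T), r = 0.0582
F = 695.82 · e^(0.0582 × 11/12) = 695.82 × 1.054799 = 733.9502
Value of long forward = (F − K)·e^(−rT) = (733.9502 − 712.81) · e^(−0.0582·11/12)
= 21.1402 × 0.948048 = 20.04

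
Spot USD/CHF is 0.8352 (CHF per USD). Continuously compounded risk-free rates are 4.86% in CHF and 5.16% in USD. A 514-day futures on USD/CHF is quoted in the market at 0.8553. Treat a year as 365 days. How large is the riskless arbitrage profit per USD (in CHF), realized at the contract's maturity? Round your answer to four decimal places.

0.0236 per USD (in CHF)

Fair futures: F* = S·e^(carry·T), with carry = (r_CHF − r_USD) = 0.0486 − 0.0516 = -0.0030
F* = 0.8352 · e^(-0.0030 × 514/365) = 0.8352 · e^-0.004225 = 0.8352 × 0.995784 = 0.8317
Market 0.8553 > fair 0.8317: forward overpriced → cash-and-carry (buy spot, short the forward).
At maturity, profit = |F_mkt − F*| = |0.8553 − 0.8317| = 0.0236 per USD (in CHF)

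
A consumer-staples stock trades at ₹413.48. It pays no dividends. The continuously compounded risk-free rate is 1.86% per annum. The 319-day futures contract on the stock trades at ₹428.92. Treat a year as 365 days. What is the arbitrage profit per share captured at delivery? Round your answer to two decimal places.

Fair futures: F* = S·e^(carry·T), with carry = r = 0.0186
F* = 413.48 · e^(0.0186 × 319/365) = 413.48 · e^0.016256 = 413.48 × 1.016389 = ₹420.2565
Market ₹428.92 > fair ₹420.2565: forward overpriced → cash-and-carry (buy spot, short the forward).
At maturity, profit = |F_mkt − F*| = |428.92 − 420.2565| = ₹8.66 per share

₹8.66 per share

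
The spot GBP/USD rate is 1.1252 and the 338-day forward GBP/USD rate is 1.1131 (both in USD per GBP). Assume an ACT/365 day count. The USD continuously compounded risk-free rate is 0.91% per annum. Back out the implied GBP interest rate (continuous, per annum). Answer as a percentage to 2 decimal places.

2.08%

F = S·e^((r_USD − r_GBP)T) ⇒ r_GBP = r_USD − ln(F/S)/T
ln(1.1131/1.1252) = -0.010812; /(338/365) = -0.011676
r_GBP = 0.0091 + 0.011676 = 0.020776
r_GBP = 2.08%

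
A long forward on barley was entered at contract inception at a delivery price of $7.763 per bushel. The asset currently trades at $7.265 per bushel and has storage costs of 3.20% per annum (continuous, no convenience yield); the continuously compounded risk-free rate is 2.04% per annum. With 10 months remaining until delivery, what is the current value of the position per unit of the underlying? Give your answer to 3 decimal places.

-$0.171 per bushel

Current fair forward for the remaining 10 months: F = S·e^((r + u)·T), (r + u) = 0.0204 + 0.0320 = 0.0524
F = 7.265 · e^(0.0524 × 10/12) = 7.265 × 1.044634 = 7.5893
Value of long forward = (F − K)·e^(−rT) = (7.5893 − 7.763) · e^(−0.0204·10/12)
= -0.1737 × 0.983144 = -0.171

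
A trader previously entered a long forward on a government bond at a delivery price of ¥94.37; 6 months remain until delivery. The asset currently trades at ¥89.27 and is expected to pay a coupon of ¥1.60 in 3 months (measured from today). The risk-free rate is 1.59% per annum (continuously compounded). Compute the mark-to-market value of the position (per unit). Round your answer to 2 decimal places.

PV(remaining coupons) I = 1.60·e^(−0.0159·3/12) = 1.5937
Current forward F = (S − I)·e^(rT) = (89.27 − 1.5937)·e^(0.0159·6/12) = 87.6763 × 1.007982 = 88.3761
Value (long) = (F − K)·e^(−rT) = (88.3761 − 94.37) × 0.992082 = -5.9464
Value = -¥5.95

-¥5.95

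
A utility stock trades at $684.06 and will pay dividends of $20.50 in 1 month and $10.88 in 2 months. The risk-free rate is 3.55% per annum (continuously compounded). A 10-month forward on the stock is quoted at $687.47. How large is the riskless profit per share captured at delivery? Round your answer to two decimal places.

$15.06 per share

PV(dividends) I = 20.50·e^(−0.0355·1/12) + 10.88·e^(−0.0355·2/12) = 31.2553
Fair forward F* = (S − I)·e^(rT) = (684.06 − 31.2553)·e^0.029583 = 652.8047 × 1.030025 = 672.4052
Market $687.47 > fair 672.4052: forward overpriced → cash-and-carry (borrow at r, buy the stock and collect the dividends, short the forward).
Profit at T = |F_mkt − F*| = |687.47 − 672.4052| = $15.06 per share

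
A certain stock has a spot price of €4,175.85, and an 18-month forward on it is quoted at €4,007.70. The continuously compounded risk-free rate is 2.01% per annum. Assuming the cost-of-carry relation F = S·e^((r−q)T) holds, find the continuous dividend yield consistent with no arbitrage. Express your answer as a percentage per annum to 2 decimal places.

4.75%

From F = S·e^((r−q)T): (r − q) = ln(F/S)/T
ln(4007.70/4175.85) = ln(0.959733) = -0.041100
(r − q) = -0.041100 / (18/12) = -0.027400
q = r − ln(F/S)/T = 0.0201 + 0.027400 = 0.047500
q = 4.75%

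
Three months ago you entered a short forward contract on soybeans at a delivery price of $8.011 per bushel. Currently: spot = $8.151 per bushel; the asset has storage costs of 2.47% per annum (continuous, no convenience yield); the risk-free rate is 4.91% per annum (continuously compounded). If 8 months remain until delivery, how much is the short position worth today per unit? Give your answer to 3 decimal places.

Current fair forward for the remaining 8 months: F = S·e^((r + u)·T), (r + u) = 0.0491 + 0.0247 = 0.0738
F = 8.151 · e^(0.0738 × 8/12) = 8.151 × 1.050430 = 8.5621
Value of long forward = (F − K)·e^(−rT) = (8.5621 − 8.011) · e^(−0.0491·8/12)
= 0.5511 × 0.967797 = 0.533
Short position value = −(long value) = -$0.533

-$0.533 per bushel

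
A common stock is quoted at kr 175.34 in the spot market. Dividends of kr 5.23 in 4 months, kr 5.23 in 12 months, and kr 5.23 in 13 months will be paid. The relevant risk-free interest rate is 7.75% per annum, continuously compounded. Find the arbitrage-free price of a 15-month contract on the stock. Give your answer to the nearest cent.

kr 176.93

PV(dividends) I = 5.23·e^(−0.0775·4/12) + 5.23·e^(−0.0775·12/12) + 5.23·e^(−0.0775·13/12)
I = 5.0966 + 4.8400 + 4.8088 = 14.7454
F = (S − I)·e^(rT) = (175.34 − 14.7454) · e^(0.0775·15/12)
= 160.5946 · e^0.096875 = 160.5946 × 1.101723 = kr 176.93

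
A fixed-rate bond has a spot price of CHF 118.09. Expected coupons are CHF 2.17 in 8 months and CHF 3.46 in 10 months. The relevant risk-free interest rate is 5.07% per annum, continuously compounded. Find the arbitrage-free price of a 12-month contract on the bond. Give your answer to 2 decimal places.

CHF 118.54

PV(coupons) I = 2.17·e^(−0.0507·8/12) + 3.46·e^(−0.0507·10/12)
I = 2.0979 + 3.3169 = 5.4148
F = (S − I)·e^(rT) = (118.09 − 5.4148) · e^(0.0507·12/12)
= 112.6752 · e^0.050700 = 112.6752 × 1.052007 = CHF 118.54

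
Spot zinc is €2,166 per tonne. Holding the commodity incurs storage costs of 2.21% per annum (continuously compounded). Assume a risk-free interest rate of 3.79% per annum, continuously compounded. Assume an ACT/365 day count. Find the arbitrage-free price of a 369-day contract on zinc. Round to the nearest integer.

Net carry = r + u − y = 0.0379 + 0.0221 − 0.0000 = 0.0600
F = S·e^((r+u−y)T) = 2166 · e^(0.0600 × 369/365) = 2166 · e^0.060658
= 2166 × 1.062535 = €2,301 per tonne

€2,301 per tonne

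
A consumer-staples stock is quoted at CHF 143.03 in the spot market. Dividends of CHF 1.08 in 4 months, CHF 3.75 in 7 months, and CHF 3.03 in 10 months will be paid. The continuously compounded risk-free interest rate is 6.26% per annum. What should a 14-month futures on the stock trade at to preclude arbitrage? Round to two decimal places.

CHF 145.75

PV(dividends) I = 1.08·e^(−0.0626·4/12) + 3.75·e^(−0.0626·7/12) + 3.03·e^(−0.0626·10/12)
I = 1.0577 + 3.6155 + 2.8760 = 7.5492
F = (S − I)·e^(rT) = (143.03 − 7.5492) · e^(0.0626·14/12)
= 135.4808 · e^0.073033 = 135.4808 × 1.075766 = CHF 145.75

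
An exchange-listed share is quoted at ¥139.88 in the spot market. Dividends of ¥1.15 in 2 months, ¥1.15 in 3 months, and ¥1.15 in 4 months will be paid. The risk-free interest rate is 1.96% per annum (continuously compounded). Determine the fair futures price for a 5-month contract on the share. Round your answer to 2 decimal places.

PV(dividends) I = 1.15·e^(−0.0196·2/12) + 1.15·e^(−0.0196·3/12) + 1.15·e^(−0.0196·4/12)
I = 1.1462 + 1.1444 + 1.1425 = 3.4331
F = (S − I)·e^(rT) = (139.88 − 3.4331) · e^(0.0196·5/12)
= 136.4469 · e^0.008167 = 136.4469 × 1.008200 = ¥137.57

¥137.57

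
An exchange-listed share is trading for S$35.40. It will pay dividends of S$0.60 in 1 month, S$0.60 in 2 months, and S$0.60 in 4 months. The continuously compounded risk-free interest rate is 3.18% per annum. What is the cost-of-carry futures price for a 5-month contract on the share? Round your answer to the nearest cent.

S$34.06

PV(dividends) I = 0.60·e^(−0.0318·1/12) + 0.60·e^(−0.0318·2/12) + 0.60·e^(−0.0318·4/12)
I = 0.5984 + 0.5968 + 0.5937 = 1.7889
F = (S − I)·e^(rT) = (35.40 − 1.7889) · e^(0.0318·5/12)
= 33.6111 · e^0.013250 = 33.6111 × 1.013338 = S$34.06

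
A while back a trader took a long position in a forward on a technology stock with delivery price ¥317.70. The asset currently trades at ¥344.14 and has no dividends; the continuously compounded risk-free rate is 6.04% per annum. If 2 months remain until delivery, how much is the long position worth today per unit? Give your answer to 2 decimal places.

¥29.62

Current fair forward for the remaining 2 months: F = S·e^(r·T), r = 0.0604
F = 344.14 · e^(0.0604 × 2/12) = 344.14 × 1.010118 = 347.6220
Value of long forward = (F − K)·e^(−rT) = (347.6220 − 317.70) · e^(−0.0604·2/12)
= 29.9220 × 0.989984 = 29.62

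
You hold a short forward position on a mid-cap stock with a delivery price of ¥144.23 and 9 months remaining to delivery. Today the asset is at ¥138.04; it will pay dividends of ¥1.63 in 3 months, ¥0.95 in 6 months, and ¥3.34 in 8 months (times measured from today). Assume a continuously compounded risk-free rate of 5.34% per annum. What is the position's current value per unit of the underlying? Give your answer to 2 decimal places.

¥6.28

PV(remaining dividends) I = 1.63·e^(−0.0534·3/12) + 0.95·e^(−0.0534·6/12) + 3.34·e^(−0.0534·8/12) = 5.7565
Current forward F = (S − I)·e^(rT) = (138.04 − 5.7565)·e^(0.0534·9/12) = 132.2835 × 1.040863 = 137.6890
Value (long) = (F − K)·e^(−rT) = (137.6890 − 144.23) × 0.960741 = -6.2842
Short position value = −(long value) = ¥6.28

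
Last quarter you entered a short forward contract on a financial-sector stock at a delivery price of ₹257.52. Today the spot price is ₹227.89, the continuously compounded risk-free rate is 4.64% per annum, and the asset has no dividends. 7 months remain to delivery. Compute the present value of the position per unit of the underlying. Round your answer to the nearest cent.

Current fair forward for the remaining 7 months: F = S·e^(r·T), r = 0.0464
F = 227.89 · e^(0.0464 × 7/12) = 227.89 × 1.027436 = 234.1424
Value of long forward = (F − K)·e^(−rT) = (234.1424 − 257.52) · e^(−0.0464·7/12)
= -23.3776 × 0.973296 = -22.75
Short position value = −(long value) = ₹22.75

₹22.75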